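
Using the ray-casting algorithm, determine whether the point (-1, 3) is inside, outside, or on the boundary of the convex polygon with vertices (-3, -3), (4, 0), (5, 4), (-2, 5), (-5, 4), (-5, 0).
The point (-1, 3) lies strictly inside the polygon

Cast a horizontal ray to the right from the query point and count how many polygon edges it crosses (each edge strictly once or zero times, handled with the usual half-open convention). 
Parity of crossings → odd ⇒ inside.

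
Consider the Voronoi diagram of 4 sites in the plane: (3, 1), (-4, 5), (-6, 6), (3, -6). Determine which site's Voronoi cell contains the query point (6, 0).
Nearest site = (3, 1)

The Voronoi cell of site s contains exactly those query points closer to s than to any other site. Compute squared distances from q = (6, 0) to each site:
  (3 − 6)² + (1 − 0)² = 10
  (3 − 6)² + (-6 − 0)² = 45
  (-4 − 6)² + (5 − 0)² = 125
  (-6 − 6)² + (6 − 0)² = 180
Minimum is attained by (3, 1), so q lies in its Voronoi cell.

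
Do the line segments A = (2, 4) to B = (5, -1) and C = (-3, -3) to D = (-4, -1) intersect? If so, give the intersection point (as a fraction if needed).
No (intersection of containing lines falls outside at least one segment)

Parametrize and solve: t = -17, s = 46. At least one of these is outside [0, 1], so the segments do not intersect.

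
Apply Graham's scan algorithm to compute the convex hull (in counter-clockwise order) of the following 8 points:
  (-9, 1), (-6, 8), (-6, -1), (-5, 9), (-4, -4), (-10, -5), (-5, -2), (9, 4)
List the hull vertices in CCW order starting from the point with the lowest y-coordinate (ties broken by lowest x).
Hull (CCW) = [(-10, -5), (-4, -4), (9, 4), (-5, 9), (-6, 8), (-9, 1)]

Graham scan procedure:
  1. Find the pivot p₀ = point with lowest y (tie → lowest x): (-10, -5).
  2. Sort the remaining points by polar angle around p₀.
  3. Walk through sorted points, maintaining a stack; pop the top while the last three entries make a non-left turn (cross product ≤ 0).
  4. Final stack is the convex hull in CCW order: (-10, -5), (-4, -4), (9, 4), (-5, 9), (-6, 8), (-9, 1).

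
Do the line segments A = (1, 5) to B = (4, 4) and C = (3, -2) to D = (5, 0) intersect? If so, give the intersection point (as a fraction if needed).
No (intersection of containing lines falls outside at least one segment)

Parametrize and solve: t = 9/4, s = 19/8. At least one of these is outside [0, 1], so the segments do not intersect.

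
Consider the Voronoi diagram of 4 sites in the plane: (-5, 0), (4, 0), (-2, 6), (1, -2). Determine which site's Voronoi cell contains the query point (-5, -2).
Nearest site = (-5, 0)

The Voronoi cell of site s contains exactly those query points closer to s than to any other site. Compute squared distances from q = (-5, -2) to each site:
  (-5 − -5)² + (0 − -2)² = 4
  (1 − -5)² + (-2 − -2)² = 36
  (-2 − -5)² + (6 − -2)² = 73
  (4 − -5)² + (0 − -2)² = 85
Minimum is attained by (-5, 0), so q lies in its Voronoi cell.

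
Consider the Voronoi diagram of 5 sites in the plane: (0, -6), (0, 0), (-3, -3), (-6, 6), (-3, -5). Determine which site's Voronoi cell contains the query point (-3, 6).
Nearest site = (-6, 6)

The Voronoi cell of site s contains exactly those query points closer to s than to any other site. Compute squared distances from q = (-3, 6) to each site:
  (-6 − -3)² + (6 − 6)² = 9
  (0 − -3)² + (0 − 6)² = 45
  (-3 − -3)² + (-3 − 6)² = 81
  (-3 − -3)² + (-5 − 6)² = 121
  (0 − -3)² + (-6 − 6)² = 153
Minimum is attained by (-6, 6), so q lies in its Voronoi cell.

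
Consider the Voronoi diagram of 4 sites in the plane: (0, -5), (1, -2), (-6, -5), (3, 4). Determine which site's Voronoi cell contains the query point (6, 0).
Nearest site = (3, 4)

The Voronoi cell of site s contains exactly those query points closer to s than to any other site. Compute squared distances from q = (6, 0) to each site:
  (3 − 6)² + (4 − 0)² = 25
  (1 − 6)² + (-2 − 0)² = 29
  (0 − 6)² + (-5 − 0)² = 61
  (-6 − 6)² + (-5 − 0)² = 169
Minimum is attained by (3, 4), so q lies in its Voronoi cell.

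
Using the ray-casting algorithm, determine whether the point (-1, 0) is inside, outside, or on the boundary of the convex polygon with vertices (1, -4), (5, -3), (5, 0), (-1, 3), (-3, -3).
The point (-1, 0) lies strictly inside the polygon

Cast a horizontal ray to the right from the query point and count how many polygon edges it crosses (each edge strictly once or zero times, handled with the usual half-open convention). 
Parity of crossings → odd ⇒ inside.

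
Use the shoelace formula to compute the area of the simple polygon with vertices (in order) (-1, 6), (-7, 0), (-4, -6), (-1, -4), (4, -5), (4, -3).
Area = 72

Shoelace formula: Area = (1/2) |Σ_i (x_i · y_{i+1} − x_{i+1} · y_i)| (indices mod n). Compute each cross term:
  (-1)(0) − (-7)(6) = 42
  (-7)(-6) − (-4)(0) = 42
  (-4)(-4) − (-1)(-6) = 10
  (-1)(-5) − (4)(-4) = 21
  (4)(-3) − (4)(-5) = 8
  (4)(6) − (-1)(-3) = 21
Sum = 144, so (signed) Area = 144/2 = 72, |Area| = 72.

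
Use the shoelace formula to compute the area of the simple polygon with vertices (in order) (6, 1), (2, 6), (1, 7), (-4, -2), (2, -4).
Area = 57

Shoelace formula: Area = (1/2) |Σ_i (x_i · y_{i+1} − x_{i+1} · y_i)| (indices mod n). Compute each cross term:
  (6)(6) − (2)(1) = 34
  (2)(7) − (1)(6) = 8
  (1)(-2) − (-4)(7) = 26
  (-4)(-4) − (2)(-2) = 20
  (2)(1) − (6)(-4) = 26
Sum = 114, so (signed) Area = 114/2 = 57, |Area| = 57.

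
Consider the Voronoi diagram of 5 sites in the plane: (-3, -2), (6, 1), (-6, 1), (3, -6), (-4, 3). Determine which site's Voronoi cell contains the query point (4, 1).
Nearest site = (6, 1)

The Voronoi cell of site s contains exactly those query points closer to s than to any other site. Compute squared distances from q = (4, 1) to each site:
  (6 − 4)² + (1 − 1)² = 4
  (3 − 4)² + (-6 − 1)² = 50
  (-3 − 4)² + (-2 − 1)² = 58
  (-4 − 4)² + (3 − 1)² = 68
  (-6 − 4)² + (1 − 1)² = 100
Minimum is attained by (6, 1), so q lies in its Voronoi cell.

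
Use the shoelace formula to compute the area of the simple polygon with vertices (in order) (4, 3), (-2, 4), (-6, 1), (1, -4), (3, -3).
Area = 97/2

Shoelace formula: Area = (1/2) |Σ_i (x_i · y_{i+1} − x_{i+1} · y_i)| (indices mod n). Compute each cross term:
  (4)(4) − (-2)(3) = 22
  (-2)(1) − (-6)(4) = 22
  (-6)(-4) − (1)(1) = 23
  (1)(-3) − (3)(-4) = 9
  (3)(3) − (4)(-3) = 21
Sum = 97, so (signed) Area = 97/2 = 97/2, |Area| = 97/2.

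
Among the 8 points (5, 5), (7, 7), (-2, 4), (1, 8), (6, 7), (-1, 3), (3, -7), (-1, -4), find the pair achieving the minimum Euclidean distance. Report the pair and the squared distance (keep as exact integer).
Pair = ((7, 7), (6, 7)); squared distance = 1

Compute all C(8, 2) = 28 pairwise squared distances (x_i − x_j)² + (y_i − y_j)². The minimum is 1, attained by the pair ((7, 7), (6, 7)).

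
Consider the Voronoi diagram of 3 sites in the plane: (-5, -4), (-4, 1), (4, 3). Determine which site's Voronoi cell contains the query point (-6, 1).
Nearest site = (-4, 1)

The Voronoi cell of site s contains exactly those query points closer to s than to any other site. Compute squared distances from q = (-6, 1) to each site:
  (-4 − -6)² + (1 − 1)² = 4
  (-5 − -6)² + (-4 − 1)² = 26
  (4 − -6)² + (3 − 1)² = 104
Minimum is attained by (-4, 1), so q lies in its Voronoi cell.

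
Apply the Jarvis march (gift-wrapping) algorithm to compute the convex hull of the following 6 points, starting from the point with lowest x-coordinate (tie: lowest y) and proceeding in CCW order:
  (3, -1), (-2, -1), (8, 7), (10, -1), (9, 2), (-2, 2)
Hull (CCW) = [(-2, -1), (10, -1), (8, 7), (-2, 2)]

Jarvis march: at each step, from the current hull vertex p, select the next vertex q as the point such that every other point lies strictly to the left of (or on) the directed line p → q. (Equivalently: for every other point r, the cross product (q − p) × (r − p) ≥ 0.)
Starting point (lowest x, tie lowest y): (-2, -1). Wrap until returning to start. Resulting hull: (-2, -1), (10, -1), (8, 7), (-2, 2).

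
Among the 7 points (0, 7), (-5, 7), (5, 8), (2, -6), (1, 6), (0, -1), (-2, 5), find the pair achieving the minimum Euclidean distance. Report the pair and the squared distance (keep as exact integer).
Pair = ((0, 7), (1, 6)); squared distance = 2

Compute all C(7, 2) = 21 pairwise squared distances (x_i − x_j)² + (y_i − y_j)². The minimum is 2, attained by the pair ((0, 7), (1, 6)).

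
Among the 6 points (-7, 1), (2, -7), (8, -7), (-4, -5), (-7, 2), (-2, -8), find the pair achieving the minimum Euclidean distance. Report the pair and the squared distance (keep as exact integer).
Pair = ((-7, 1), (-7, 2)); squared distance = 1

Compute all C(6, 2) = 15 pairwise squared distances (x_i − x_j)² + (y_i − y_j)². The minimum is 1, attained by the pair ((-7, 1), (-7, 2)).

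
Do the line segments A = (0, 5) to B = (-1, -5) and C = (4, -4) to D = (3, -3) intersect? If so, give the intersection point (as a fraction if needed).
No (intersection of containing lines falls outside at least one segment)

Parametrize and solve: t = 5/11, s = 49/11. At least one of these is outside [0, 1], so the segments do not intersect.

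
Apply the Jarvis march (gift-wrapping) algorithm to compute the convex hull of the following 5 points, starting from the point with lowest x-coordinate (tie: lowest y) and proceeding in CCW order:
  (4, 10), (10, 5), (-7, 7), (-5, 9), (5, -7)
Hull (CCW) = [(-7, 7), (5, -7), (10, 5), (4, 10), (-5, 9)]

Jarvis march: at each step, from the current hull vertex p, select the next vertex q as the point such that every other point lies strictly to the left of (or on) the directed line p → q. (Equivalently: for every other point r, the cross product (q − p) × (r − p) ≥ 0.)
Starting point (lowest x, tie lowest y): (-7, 7). Wrap until returning to start. Resulting hull: (-7, 7), (5, -7), (10, 5), (4, 10), (-5, 9).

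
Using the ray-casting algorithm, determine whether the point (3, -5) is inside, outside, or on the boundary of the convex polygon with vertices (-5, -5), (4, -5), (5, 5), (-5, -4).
The point (3, -5) lies on the polygon boundary

Boundary check: the query satisfies the collinearity and bounding-box conditions for some polygon edge, so it lies exactly on the boundary.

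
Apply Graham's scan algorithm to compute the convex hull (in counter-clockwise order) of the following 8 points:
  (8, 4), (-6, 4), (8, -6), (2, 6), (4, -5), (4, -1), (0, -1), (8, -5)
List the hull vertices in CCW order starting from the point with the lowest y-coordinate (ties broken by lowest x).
Hull (CCW) = [(8, -6), (8, 4), (2, 6), (-6, 4), (4, -5)]

Graham scan procedure:
  1. Find the pivot p₀ = point with lowest y (tie → lowest x): (8, -6).
  2. Sort the remaining points by polar angle around p₀.
  3. Walk through sorted points, maintaining a stack; pop the top while the last three entries make a non-left turn (cross product ≤ 0).
  4. Final stack is the convex hull in CCW order: (8, -6), (8, 4), (2, 6), (-6, 4), (4, -5).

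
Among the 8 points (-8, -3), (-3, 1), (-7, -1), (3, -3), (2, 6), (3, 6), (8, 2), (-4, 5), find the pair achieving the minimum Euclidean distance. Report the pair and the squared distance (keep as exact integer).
Pair = ((2, 6), (3, 6)); squared distance = 1

Compute all C(8, 2) = 28 pairwise squared distances (x_i − x_j)² + (y_i − y_j)². The minimum is 1, attained by the pair ((2, 6), (3, 6)).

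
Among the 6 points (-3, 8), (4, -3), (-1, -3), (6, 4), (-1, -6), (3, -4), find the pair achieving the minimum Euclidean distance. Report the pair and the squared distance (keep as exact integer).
Pair = ((4, -3), (3, -4)); squared distance = 2

Compute all C(6, 2) = 15 pairwise squared distances (x_i − x_j)² + (y_i − y_j)². The minimum is 2, attained by the pair ((4, -3), (3, -4)).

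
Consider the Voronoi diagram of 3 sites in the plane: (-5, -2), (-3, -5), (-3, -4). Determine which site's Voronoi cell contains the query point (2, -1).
Nearest site = (-3, -4)

The Voronoi cell of site s contains exactly those query points closer to s than to any other site. Compute squared distances from q = (2, -1) to each site:
  (-3 − 2)² + (-4 − -1)² = 34
  (-3 − 2)² + (-5 − -1)² = 41
  (-5 − 2)² + (-2 − -1)² = 50
Minimum is attained by (-3, -4), so q lies in its Voronoi cell.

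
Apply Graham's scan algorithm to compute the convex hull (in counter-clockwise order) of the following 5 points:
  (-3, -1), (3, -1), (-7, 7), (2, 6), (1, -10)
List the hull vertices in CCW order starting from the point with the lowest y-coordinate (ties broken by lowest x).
Hull (CCW) = [(1, -10), (3, -1), (2, 6), (-7, 7)]

Graham scan procedure:
  1. Find the pivot p₀ = point with lowest y (tie → lowest x): (1, -10).
  2. Sort the remaining points by polar angle around p₀.
  3. Walk through sorted points, maintaining a stack; pop the top while the last three entries make a non-left turn (cross product ≤ 0).
  4. Final stack is the convex hull in CCW order: (1, -10), (3, -1), (2, 6), (-7, 7).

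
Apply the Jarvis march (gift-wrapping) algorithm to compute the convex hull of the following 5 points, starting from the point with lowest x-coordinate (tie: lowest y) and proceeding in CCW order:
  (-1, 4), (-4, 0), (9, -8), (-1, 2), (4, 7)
Hull (CCW) = [(-4, 0), (9, -8), (4, 7), (-1, 4)]

Jarvis march: at each step, from the current hull vertex p, select the next vertex q as the point such that every other point lies strictly to the left of (or on) the directed line p → q. (Equivalently: for every other point r, the cross product (q − p) × (r − p) ≥ 0.)
Starting point (lowest x, tie lowest y): (-4, 0). Wrap until returning to start. Resulting hull: (-4, 0), (9, -8), (4, 7), (-1, 4).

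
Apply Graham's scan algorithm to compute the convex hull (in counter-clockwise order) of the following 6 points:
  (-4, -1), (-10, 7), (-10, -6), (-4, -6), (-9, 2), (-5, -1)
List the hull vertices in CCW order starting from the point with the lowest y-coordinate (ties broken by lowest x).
Hull (CCW) = [(-10, -6), (-4, -6), (-4, -1), (-10, 7)]

Graham scan procedure:
  1. Find the pivot p₀ = point with lowest y (tie → lowest x): (-10, -6).
  2. Sort the remaining points by polar angle around p₀.
  3. Walk through sorted points, maintaining a stack; pop the top while the last three entries make a non-left turn (cross product ≤ 0).
  4. Final stack is the convex hull in CCW order: (-10, -6), (-4, -6), (-4, -1), (-10, 7).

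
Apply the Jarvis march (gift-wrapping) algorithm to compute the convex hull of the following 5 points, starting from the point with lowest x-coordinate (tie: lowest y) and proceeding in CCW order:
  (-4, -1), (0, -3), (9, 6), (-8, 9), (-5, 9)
Hull (CCW) = [(-8, 9), (-4, -1), (0, -3), (9, 6), (-5, 9)]

Jarvis march: at each step, from the current hull vertex p, select the next vertex q as the point such that every other point lies strictly to the left of (or on) the directed line p → q. (Equivalently: for every other point r, the cross product (q − p) × (r − p) ≥ 0.)
Starting point (lowest x, tie lowest y): (-8, 9). Wrap until returning to start. Resulting hull: (-8, 9), (-4, -1), (0, -3), (9, 6), (-5, 9).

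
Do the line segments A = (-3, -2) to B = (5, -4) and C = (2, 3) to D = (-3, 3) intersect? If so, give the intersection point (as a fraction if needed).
No (intersection of containing lines falls outside at least one segment)

Parametrize and solve: t = -5/2, s = 5. At least one of these is outside [0, 1], so the segments do not intersect.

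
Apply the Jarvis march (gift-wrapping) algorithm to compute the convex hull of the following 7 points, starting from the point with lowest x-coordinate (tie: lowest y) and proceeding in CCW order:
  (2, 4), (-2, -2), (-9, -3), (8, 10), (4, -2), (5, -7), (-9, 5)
Hull (CCW) = [(-9, -3), (5, -7), (8, 10), (-9, 5)]

Jarvis march: at each step, from the current hull vertex p, select the next vertex q as the point such that every other point lies strictly to the left of (or on) the directed line p → q. (Equivalently: for every other point r, the cross product (q − p) × (r − p) ≥ 0.)
Starting point (lowest x, tie lowest y): (-9, -3). Wrap until returning to start. Resulting hull: (-9, -3), (5, -7), (8, 10), (-9, 5).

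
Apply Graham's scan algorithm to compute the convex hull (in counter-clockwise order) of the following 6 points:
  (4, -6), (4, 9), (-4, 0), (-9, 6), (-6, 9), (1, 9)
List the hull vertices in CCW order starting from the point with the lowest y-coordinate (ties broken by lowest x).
Hull (CCW) = [(4, -6), (4, 9), (-6, 9), (-9, 6), (-4, 0)]

Graham scan procedure:
  1. Find the pivot p₀ = point with lowest y (tie → lowest x): (4, -6).
  2. Sort the remaining points by polar angle around p₀.
  3. Walk through sorted points, maintaining a stack; pop the top while the last three entries make a non-left turn (cross product ≤ 0).
  4. Final stack is the convex hull in CCW order: (4, -6), (4, 9), (-6, 9), (-9, 6), (-4, 0).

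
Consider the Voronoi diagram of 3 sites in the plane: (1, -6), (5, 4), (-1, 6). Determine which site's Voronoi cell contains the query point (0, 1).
Nearest site = (-1, 6)

The Voronoi cell of site s contains exactly those query points closer to s than to any other site. Compute squared distances from q = (0, 1) to each site:
  (-1 − 0)² + (6 − 1)² = 26
  (5 − 0)² + (4 − 1)² = 34
  (1 − 0)² + (-6 − 1)² = 50
Minimum is attained by (-1, 6), so q lies in its Voronoi cell.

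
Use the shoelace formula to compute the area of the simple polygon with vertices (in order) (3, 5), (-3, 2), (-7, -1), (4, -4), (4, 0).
Area = 53

Shoelace formula: Area = (1/2) |Σ_i (x_i · y_{i+1} − x_{i+1} · y_i)| (indices mod n). Compute each cross term:
  (3)(2) − (-3)(5) = 21
  (-3)(-1) − (-7)(2) = 17
  (-7)(-4) − (4)(-1) = 32
  (4)(0) − (4)(-4) = 16
  (4)(5) − (3)(0) = 20
Sum = 106, so (signed) Area = 106/2 = 53, |Area| = 53.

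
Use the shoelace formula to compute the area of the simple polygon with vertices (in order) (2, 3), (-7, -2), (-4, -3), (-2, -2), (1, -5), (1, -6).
Area = 29

Shoelace formula: Area = (1/2) |Σ_i (x_i · y_{i+1} − x_{i+1} · y_i)| (indices mod n). Compute each cross term:
  (2)(-2) − (-7)(3) = 17
  (-7)(-3) − (-4)(-2) = 13
  (-4)(-2) − (-2)(-3) = 2
  (-2)(-5) − (1)(-2) = 12
  (1)(-6) − (1)(-5) = -1
  (1)(3) − (2)(-6) = 15
Sum = 58, so (signed) Area = 58/2 = 29, |Area| = 29.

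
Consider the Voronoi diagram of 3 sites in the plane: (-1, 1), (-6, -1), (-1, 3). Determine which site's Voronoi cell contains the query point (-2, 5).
Nearest site = (-1, 3)

The Voronoi cell of site s contains exactly those query points closer to s than to any other site. Compute squared distances from q = (-2, 5) to each site:
  (-1 − -2)² + (3 − 5)² = 5
  (-1 − -2)² + (1 − 5)² = 17
  (-6 − -2)² + (-1 − 5)² = 52
Minimum is attained by (-1, 3), so q lies in its Voronoi cell.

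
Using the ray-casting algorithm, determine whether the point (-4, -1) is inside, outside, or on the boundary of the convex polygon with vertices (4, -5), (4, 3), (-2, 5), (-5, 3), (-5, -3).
The point (-4, -1) lies strictly inside the polygon

Cast a horizontal ray to the right from the query point and count how many polygon edges it crosses (each edge strictly once or zero times, handled with the usual half-open convention). 
Parity of crossings → odd ⇒ inside.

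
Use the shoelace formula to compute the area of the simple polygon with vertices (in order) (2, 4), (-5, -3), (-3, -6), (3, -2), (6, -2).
Area = 93/2

Shoelace formula: Area = (1/2) |Σ_i (x_i · y_{i+1} − x_{i+1} · y_i)| (indices mod n). Compute each cross term:
  (2)(-3) − (-5)(4) = 14
  (-5)(-6) − (-3)(-3) = 21
  (-3)(-2) − (3)(-6) = 24
  (3)(-2) − (6)(-2) = 6
  (6)(4) − (2)(-2) = 28
Sum = 93, so (signed) Area = 93/2 = 93/2, |Area| = 93/2.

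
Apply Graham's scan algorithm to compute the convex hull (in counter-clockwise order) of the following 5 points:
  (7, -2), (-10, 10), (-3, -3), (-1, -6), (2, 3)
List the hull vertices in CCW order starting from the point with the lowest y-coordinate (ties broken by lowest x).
Hull (CCW) = [(-1, -6), (7, -2), (2, 3), (-10, 10), (-3, -3)]

Graham scan procedure:
  1. Find the pivot p₀ = point with lowest y (tie → lowest x): (-1, -6).
  2. Sort the remaining points by polar angle around p₀.
  3. Walk through sorted points, maintaining a stack; pop the top while the last three entries make a non-left turn (cross product ≤ 0).
  4. Final stack is the convex hull in CCW order: (-1, -6), (7, -2), (2, 3), (-10, 10), (-3, -3).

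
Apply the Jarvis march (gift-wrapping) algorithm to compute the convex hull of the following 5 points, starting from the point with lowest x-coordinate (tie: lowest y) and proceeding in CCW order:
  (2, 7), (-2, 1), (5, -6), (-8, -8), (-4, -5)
Hull (CCW) = [(-8, -8), (5, -6), (2, 7)]

Jarvis march: at each step, from the current hull vertex p, select the next vertex q as the point such that every other point lies strictly to the left of (or on) the directed line p → q. (Equivalently: for every other point r, the cross product (q − p) × (r − p) ≥ 0.)
Starting point (lowest x, tie lowest y): (-8, -8). Wrap until returning to start. Resulting hull: (-8, -8), (5, -6), (2, 7).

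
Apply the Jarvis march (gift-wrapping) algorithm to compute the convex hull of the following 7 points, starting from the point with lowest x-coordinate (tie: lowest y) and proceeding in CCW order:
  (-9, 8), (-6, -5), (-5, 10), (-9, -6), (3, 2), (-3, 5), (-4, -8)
Hull (CCW) = [(-9, -6), (-4, -8), (3, 2), (-5, 10), (-9, 8)]

Jarvis march: at each step, from the current hull vertex p, select the next vertex q as the point such that every other point lies strictly to the left of (or on) the directed line p → q. (Equivalently: for every other point r, the cross product (q − p) × (r − p) ≥ 0.)
Starting point (lowest x, tie lowest y): (-9, -6). Wrap until returning to start. Resulting hull: (-9, -6), (-4, -8), (3, 2), (-5, 10), (-9, 8).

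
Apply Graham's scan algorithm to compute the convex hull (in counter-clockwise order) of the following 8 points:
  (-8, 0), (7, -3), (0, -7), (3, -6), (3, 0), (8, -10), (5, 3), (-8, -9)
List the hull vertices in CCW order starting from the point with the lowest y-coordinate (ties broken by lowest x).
Hull (CCW) = [(8, -10), (7, -3), (5, 3), (-8, 0), (-8, -9)]

Graham scan procedure:
  1. Find the pivot p₀ = point with lowest y (tie → lowest x): (8, -10).
  2. Sort the remaining points by polar angle around p₀.
  3. Walk through sorted points, maintaining a stack; pop the top while the last three entries make a non-left turn (cross product ≤ 0).
  4. Final stack is the convex hull in CCW order: (8, -10), (7, -3), (5, 3), (-8, 0), (-8, -9).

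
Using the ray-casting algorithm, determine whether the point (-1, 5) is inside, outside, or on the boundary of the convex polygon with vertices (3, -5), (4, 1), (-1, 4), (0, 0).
The point (-1, 5) lies strictly outside the polygon

Cast a horizontal ray to the right from the query point and count how many polygon edges it crosses (each edge strictly once or zero times, handled with the usual half-open convention). 
Parity of crossings → even ⇒ outside.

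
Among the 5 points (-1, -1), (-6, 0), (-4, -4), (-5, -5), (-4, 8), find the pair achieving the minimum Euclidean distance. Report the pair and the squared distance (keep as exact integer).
Pair = ((-4, -4), (-5, -5)); squared distance = 2

Compute all C(5, 2) = 10 pairwise squared distances (x_i − x_j)² + (y_i − y_j)². The minimum is 2, attained by the pair ((-4, -4), (-5, -5)).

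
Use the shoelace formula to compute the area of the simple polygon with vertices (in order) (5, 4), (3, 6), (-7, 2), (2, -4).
Area = 59

Shoelace formula: Area = (1/2) |Σ_i (x_i · y_{i+1} − x_{i+1} · y_i)| (indices mod n). Compute each cross term:
  (5)(6) − (3)(4) = 18
  (3)(2) − (-7)(6) = 48
  (-7)(-4) − (2)(2) = 24
  (2)(4) − (5)(-4) = 28
Sum = 118, so (signed) Area = 118/2 = 59, |Area| = 59.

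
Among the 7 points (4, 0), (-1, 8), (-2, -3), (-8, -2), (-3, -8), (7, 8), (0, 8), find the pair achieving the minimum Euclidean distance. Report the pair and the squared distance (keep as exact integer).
Pair = ((-1, 8), (0, 8)); squared distance = 1

Compute all C(7, 2) = 21 pairwise squared distances (x_i − x_j)² + (y_i − y_j)². The minimum is 1, attained by the pair ((-1, 8), (0, 8)).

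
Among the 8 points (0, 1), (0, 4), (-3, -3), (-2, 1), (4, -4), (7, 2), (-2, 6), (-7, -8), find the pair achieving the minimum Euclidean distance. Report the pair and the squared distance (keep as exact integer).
Pair = ((0, 1), (-2, 1)); squared distance = 4

Compute all C(8, 2) = 28 pairwise squared distances (x_i − x_j)² + (y_i − y_j)². The minimum is 4, attained by the pair ((0, 1), (-2, 1)).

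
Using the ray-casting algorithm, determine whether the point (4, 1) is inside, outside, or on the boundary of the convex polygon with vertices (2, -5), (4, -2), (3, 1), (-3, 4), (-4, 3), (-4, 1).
The point (4, 1) lies strictly outside the polygon

Cast a horizontal ray to the right from the query point and count how many polygon edges it crosses (each edge strictly once or zero times, handled with the usual half-open convention). 
Parity of crossings → even ⇒ outside.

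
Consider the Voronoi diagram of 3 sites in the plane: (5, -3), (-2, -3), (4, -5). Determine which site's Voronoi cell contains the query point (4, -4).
Nearest site = (4, -5)

The Voronoi cell of site s contains exactly those query points closer to s than to any other site. Compute squared distances from q = (4, -4) to each site:
  (4 − 4)² + (-5 − -4)² = 1
  (5 − 4)² + (-3 − -4)² = 2
  (-2 − 4)² + (-3 − -4)² = 37
Minimum is attained by (4, -5), so q lies in its Voronoi cell.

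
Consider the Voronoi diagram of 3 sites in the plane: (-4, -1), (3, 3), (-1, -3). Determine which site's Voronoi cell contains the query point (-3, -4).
Nearest site = (-1, -3)

The Voronoi cell of site s contains exactly those query points closer to s than to any other site. Compute squared distances from q = (-3, -4) to each site:
  (-1 − -3)² + (-3 − -4)² = 5
  (-4 − -3)² + (-1 − -4)² = 10
  (3 − -3)² + (3 − -4)² = 85
Minimum is attained by (-1, -3), so q lies in its Voronoi cell.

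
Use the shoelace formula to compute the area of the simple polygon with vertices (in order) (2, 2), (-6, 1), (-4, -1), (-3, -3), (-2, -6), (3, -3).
Area = 81/2

Shoelace formula: Area = (1/2) |Σ_i (x_i · y_{i+1} − x_{i+1} · y_i)| (indices mod n). Compute each cross term:
  (2)(1) − (-6)(2) = 14
  (-6)(-1) − (-4)(1) = 10
  (-4)(-3) − (-3)(-1) = 9
  (-3)(-6) − (-2)(-3) = 12
  (-2)(-3) − (3)(-6) = 24
  (3)(2) − (2)(-3) = 12
Sum = 81, so (signed) Area = 81/2 = 81/2, |Area| = 81/2.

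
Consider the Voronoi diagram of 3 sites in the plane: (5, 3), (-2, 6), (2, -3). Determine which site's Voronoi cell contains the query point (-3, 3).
Nearest site = (-2, 6)

The Voronoi cell of site s contains exactly those query points closer to s than to any other site. Compute squared distances from q = (-3, 3) to each site:
  (-2 − -3)² + (6 − 3)² = 10
  (2 − -3)² + (-3 − 3)² = 61
  (5 − -3)² + (3 − 3)² = 64
Minimum is attained by (-2, 6), so q lies in its Voronoi cell.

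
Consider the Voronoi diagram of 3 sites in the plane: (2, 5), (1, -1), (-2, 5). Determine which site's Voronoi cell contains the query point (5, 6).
Nearest site = (2, 5)

The Voronoi cell of site s contains exactly those query points closer to s than to any other site. Compute squared distances from q = (5, 6) to each site:
  (2 − 5)² + (5 − 6)² = 10
  (-2 − 5)² + (5 − 6)² = 50
  (1 − 5)² + (-1 − 6)² = 65
Minimum is attained by (2, 5), so q lies in its Voronoi cell.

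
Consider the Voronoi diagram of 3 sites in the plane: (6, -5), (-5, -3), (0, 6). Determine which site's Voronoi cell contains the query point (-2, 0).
Nearest site = (-5, -3)

The Voronoi cell of site s contains exactly those query points closer to s than to any other site. Compute squared distances from q = (-2, 0) to each site:
  (-5 − -2)² + (-3 − 0)² = 18
  (0 − -2)² + (6 − 0)² = 40
  (6 − -2)² + (-5 − 0)² = 89
Minimum is attained by (-5, -3), so q lies in its Voronoi cell.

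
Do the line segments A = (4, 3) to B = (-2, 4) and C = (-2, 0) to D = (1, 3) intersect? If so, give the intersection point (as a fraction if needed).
No (intersection of containing lines falls outside at least one segment)

Parametrize and solve: t = 3/7, s = 8/7. At least one of these is outside [0, 1], so the segments do not intersect.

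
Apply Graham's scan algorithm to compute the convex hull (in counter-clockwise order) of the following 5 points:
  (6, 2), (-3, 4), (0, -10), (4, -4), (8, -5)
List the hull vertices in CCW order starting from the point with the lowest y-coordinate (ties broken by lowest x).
Hull (CCW) = [(0, -10), (8, -5), (6, 2), (-3, 4)]

Graham scan procedure:
  1. Find the pivot p₀ = point with lowest y (tie → lowest x): (0, -10).
  2. Sort the remaining points by polar angle around p₀.
  3. Walk through sorted points, maintaining a stack; pop the top while the last three entries make a non-left turn (cross product ≤ 0).
  4. Final stack is the convex hull in CCW order: (0, -10), (8, -5), (6, 2), (-3, 4).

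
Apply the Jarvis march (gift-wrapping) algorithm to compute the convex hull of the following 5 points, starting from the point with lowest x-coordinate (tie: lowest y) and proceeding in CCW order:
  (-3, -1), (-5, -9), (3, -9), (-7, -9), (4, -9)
Hull (CCW) = [(-7, -9), (4, -9), (-3, -1)]

Jarvis march: at each step, from the current hull vertex p, select the next vertex q as the point such that every other point lies strictly to the left of (or on) the directed line p → q. (Equivalently: for every other point r, the cross product (q − p) × (r − p) ≥ 0.)
Starting point (lowest x, tie lowest y): (-7, -9). Wrap until returning to start. Resulting hull: (-7, -9), (4, -9), (-3, -1).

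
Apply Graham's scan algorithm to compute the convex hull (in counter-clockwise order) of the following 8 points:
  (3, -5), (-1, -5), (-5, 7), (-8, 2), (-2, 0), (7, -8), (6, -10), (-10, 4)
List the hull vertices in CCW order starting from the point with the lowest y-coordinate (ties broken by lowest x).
Hull (CCW) = [(6, -10), (7, -8), (-5, 7), (-10, 4), (-1, -5)]

Graham scan procedure:
  1. Find the pivot p₀ = point with lowest y (tie → lowest x): (6, -10).
  2. Sort the remaining points by polar angle around p₀.
  3. Walk through sorted points, maintaining a stack; pop the top while the last three entries make a non-left turn (cross product ≤ 0).
  4. Final stack is the convex hull in CCW order: (6, -10), (7, -8), (-5, 7), (-10, 4), (-1, -5).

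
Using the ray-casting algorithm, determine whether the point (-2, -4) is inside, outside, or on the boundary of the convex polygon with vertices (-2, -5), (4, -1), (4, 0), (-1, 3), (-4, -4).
The point (-2, -4) lies strictly inside the polygon

Cast a horizontal ray to the right from the query point and count how many polygon edges it crosses (each edge strictly once or zero times, handled with the usual half-open convention). 
Parity of crossings → odd ⇒ inside.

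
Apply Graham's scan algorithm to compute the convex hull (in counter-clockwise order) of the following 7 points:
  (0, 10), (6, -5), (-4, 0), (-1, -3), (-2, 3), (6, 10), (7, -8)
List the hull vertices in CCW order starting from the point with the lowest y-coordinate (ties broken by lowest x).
Hull (CCW) = [(7, -8), (6, 10), (0, 10), (-4, 0), (-1, -3)]

Graham scan procedure:
  1. Find the pivot p₀ = point with lowest y (tie → lowest x): (7, -8).
  2. Sort the remaining points by polar angle around p₀.
  3. Walk through sorted points, maintaining a stack; pop the top while the last three entries make a non-left turn (cross product ≤ 0).
  4. Final stack is the convex hull in CCW order: (7, -8), (6, 10), (0, 10), (-4, 0), (-1, -3).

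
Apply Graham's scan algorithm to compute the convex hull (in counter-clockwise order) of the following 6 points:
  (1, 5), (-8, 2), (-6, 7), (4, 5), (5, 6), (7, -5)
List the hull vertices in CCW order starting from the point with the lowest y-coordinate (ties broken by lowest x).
Hull (CCW) = [(7, -5), (5, 6), (-6, 7), (-8, 2)]

Graham scan procedure:
  1. Find the pivot p₀ = point with lowest y (tie → lowest x): (7, -5).
  2. Sort the remaining points by polar angle around p₀.
  3. Walk through sorted points, maintaining a stack; pop the top while the last three entries make a non-left turn (cross product ≤ 0).
  4. Final stack is the convex hull in CCW order: (7, -5), (5, 6), (-6, 7), (-8, 2).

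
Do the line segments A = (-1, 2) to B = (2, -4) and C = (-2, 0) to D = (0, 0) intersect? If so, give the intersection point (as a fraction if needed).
Yes; intersection at (0, 0) (t = 1/3 on AB, s = 1 on CD)

Parametrize AB as A + t(B − A) = (-1 + 3 t, 2 + -6 t) and CD as C + s(D − C) = (-2 + 2 s, 0 + 0 s). Solve the linear system for (t, s). Determinant = -12 ≠ 0, so a unique intersection of the containing lines exists. Solution: t = 1/3, s = 1 — both in [0, 1], so the segments cross. Intersection point: (0, 0).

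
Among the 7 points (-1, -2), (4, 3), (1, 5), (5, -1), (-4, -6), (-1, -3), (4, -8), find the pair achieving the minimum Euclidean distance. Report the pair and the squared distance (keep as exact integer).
Pair = ((-1, -2), (-1, -3)); squared distance = 1

Compute all C(7, 2) = 21 pairwise squared distances (x_i − x_j)² + (y_i − y_j)². The minimum is 1, attained by the pair ((-1, -2), (-1, -3)).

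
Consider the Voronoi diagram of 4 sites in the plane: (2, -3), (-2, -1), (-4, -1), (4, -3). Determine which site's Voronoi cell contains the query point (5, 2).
Nearest site = (4, -3)

The Voronoi cell of site s contains exactly those query points closer to s than to any other site. Compute squared distances from q = (5, 2) to each site:
  (4 − 5)² + (-3 − 2)² = 26
  (2 − 5)² + (-3 − 2)² = 34
  (-2 − 5)² + (-1 − 2)² = 58
  (-4 − 5)² + (-1 − 2)² = 90
Minimum is attained by (4, -3), so q lies in its Voronoi cell.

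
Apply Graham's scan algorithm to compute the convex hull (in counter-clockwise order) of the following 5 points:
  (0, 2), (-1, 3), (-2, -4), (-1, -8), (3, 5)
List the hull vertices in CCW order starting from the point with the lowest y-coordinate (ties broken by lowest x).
Hull (CCW) = [(-1, -8), (3, 5), (-1, 3), (-2, -4)]

Graham scan procedure:
  1. Find the pivot p₀ = point with lowest y (tie → lowest x): (-1, -8).
  2. Sort the remaining points by polar angle around p₀.
  3. Walk through sorted points, maintaining a stack; pop the top while the last three entries make a non-left turn (cross product ≤ 0).
  4. Final stack is the convex hull in CCW order: (-1, -8), (3, 5), (-1, 3), (-2, -4).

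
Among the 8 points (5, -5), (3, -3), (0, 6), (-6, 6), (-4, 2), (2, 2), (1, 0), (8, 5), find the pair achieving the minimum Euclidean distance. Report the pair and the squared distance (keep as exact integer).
Pair = ((2, 2), (1, 0)); squared distance = 5

Compute all C(8, 2) = 28 pairwise squared distances (x_i − x_j)² + (y_i − y_j)². The minimum is 5, attained by the pair ((2, 2), (1, 0)).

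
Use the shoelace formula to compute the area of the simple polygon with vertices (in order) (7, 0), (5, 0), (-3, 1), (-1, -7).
Area = 38

Shoelace formula: Area = (1/2) |Σ_i (x_i · y_{i+1} − x_{i+1} · y_i)| (indices mod n). Compute each cross term:
  (7)(0) − (5)(0) = 0
  (5)(1) − (-3)(0) = 5
  (-3)(-7) − (-1)(1) = 22
  (-1)(0) − (7)(-7) = 49
Sum = 76, so (signed) Area = 76/2 = 38, |Area| = 38.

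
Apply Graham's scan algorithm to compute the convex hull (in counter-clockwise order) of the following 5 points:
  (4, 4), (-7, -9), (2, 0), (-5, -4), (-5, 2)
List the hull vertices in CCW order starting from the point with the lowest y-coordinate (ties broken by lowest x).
Hull (CCW) = [(-7, -9), (2, 0), (4, 4), (-5, 2)]

Graham scan procedure:
  1. Find the pivot p₀ = point with lowest y (tie → lowest x): (-7, -9).
  2. Sort the remaining points by polar angle around p₀.
  3. Walk through sorted points, maintaining a stack; pop the top while the last three entries make a non-left turn (cross product ≤ 0).
  4. Final stack is the convex hull in CCW order: (-7, -9), (2, 0), (4, 4), (-5, 2).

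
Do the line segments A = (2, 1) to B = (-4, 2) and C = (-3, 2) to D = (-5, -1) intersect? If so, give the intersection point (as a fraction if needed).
Yes; intersection at (-31/10, 37/20) (t = 17/20 on AB, s = 1/20 on CD)

Parametrize AB as A + t(B − A) = (2 + -6 t, 1 + 1 t) and CD as C + s(D − C) = (-3 + -2 s, 2 + -3 s). Solve the linear system for (t, s). Determinant = -20 ≠ 0, so a unique intersection of the containing lines exists. Solution: t = 17/20, s = 1/20 — both in [0, 1], so the segments cross. Intersection point: (-31/10, 37/20).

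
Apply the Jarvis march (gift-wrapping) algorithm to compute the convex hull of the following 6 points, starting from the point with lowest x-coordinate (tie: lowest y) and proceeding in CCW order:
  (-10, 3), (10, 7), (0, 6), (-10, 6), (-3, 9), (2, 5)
Hull (CCW) = [(-10, 3), (2, 5), (10, 7), (-3, 9), (-10, 6)]

Jarvis march: at each step, from the current hull vertex p, select the next vertex q as the point such that every other point lies strictly to the left of (or on) the directed line p → q. (Equivalently: for every other point r, the cross product (q − p) × (r − p) ≥ 0.)
Starting point (lowest x, tie lowest y): (-10, 3). Wrap until returning to start. Resulting hull: (-10, 3), (2, 5), (10, 7), (-3, 9), (-10, 6).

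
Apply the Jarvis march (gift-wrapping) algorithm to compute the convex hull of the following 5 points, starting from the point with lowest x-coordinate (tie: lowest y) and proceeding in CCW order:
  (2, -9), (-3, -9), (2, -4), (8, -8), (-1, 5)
Hull (CCW) = [(-3, -9), (2, -9), (8, -8), (-1, 5)]

Jarvis march: at each step, from the current hull vertex p, select the next vertex q as the point such that every other point lies strictly to the left of (or on) the directed line p → q. (Equivalently: for every other point r, the cross product (q − p) × (r − p) ≥ 0.)
Starting point (lowest x, tie lowest y): (-3, -9). Wrap until returning to start. Resulting hull: (-3, -9), (2, -9), (8, -8), (-1, 5).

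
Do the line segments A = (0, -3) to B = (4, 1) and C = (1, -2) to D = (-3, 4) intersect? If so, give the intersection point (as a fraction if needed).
Yes; intersection at (1, -2) (t = 1/4 on AB, s = 0 on CD)

Parametrize AB as A + t(B − A) = (0 + 4 t, -3 + 4 t) and CD as C + s(D − C) = (1 + -4 s, -2 + 6 s). Solve the linear system for (t, s). Determinant = -40 ≠ 0, so a unique intersection of the containing lines exists. Solution: t = 1/4, s = 0 — both in [0, 1], so the segments cross. Intersection point: (1, -2).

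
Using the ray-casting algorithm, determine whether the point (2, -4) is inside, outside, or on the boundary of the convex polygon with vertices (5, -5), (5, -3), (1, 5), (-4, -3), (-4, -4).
The point (2, -4) lies strictly inside the polygon

Cast a horizontal ray to the right from the query point and count how many polygon edges it crosses (each edge strictly once or zero times, handled with the usual half-open convention). 
Parity of crossings → odd ⇒ inside.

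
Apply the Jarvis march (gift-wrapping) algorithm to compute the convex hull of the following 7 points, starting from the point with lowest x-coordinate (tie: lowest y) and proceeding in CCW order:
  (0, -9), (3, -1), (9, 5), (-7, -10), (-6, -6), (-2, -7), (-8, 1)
Hull (CCW) = [(-8, 1), (-7, -10), (0, -9), (9, 5)]

Jarvis march: at each step, from the current hull vertex p, select the next vertex q as the point such that every other point lies strictly to the left of (or on) the directed line p → q. (Equivalently: for every other point r, the cross product (q − p) × (r − p) ≥ 0.)
Starting point (lowest x, tie lowest y): (-8, 1). Wrap until returning to start. Resulting hull: (-8, 1), (-7, -10), (0, -9), (9, 5).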